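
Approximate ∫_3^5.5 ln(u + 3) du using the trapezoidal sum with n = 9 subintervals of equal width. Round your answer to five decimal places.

4.93969

Δu = (5.5 − 3)/9 = 5/18.
f(3) ≈ 1.79176, f(59/18) ≈ 1.83702, f(32/9) ≈ 1.88031, f(23/6) ≈ 1.92181, f(37/9) ≈ 1.96166, f(79/18) ≈ 1.99998, f(14/3) ≈ 2.03688, f(89/18) ≈ 2.07247, f(47/9) ≈ 2.10684, f(5.5) ≈ 2.14007.
T_9 = (Δu/2)·[f(u_0) + 2f(u_1) + ... + 2f(u_{8}) + f(u_9)].
Sum ≈ 4.93969.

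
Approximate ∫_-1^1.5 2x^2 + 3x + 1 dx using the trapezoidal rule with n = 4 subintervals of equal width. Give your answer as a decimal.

Δx = (1.5 − (-1))/4 = 0.625.
f(-1) = 0, f(-0.375) = 0.15625, f(0.25) = 1.875, f(0.875) = 5.15625, f(1.5) = 10.
T_4 = (Δx/2)·[f(x_0) + 2f(x_1) + 2f(x_2) + 2f(x_3) + f(x_4)].
Sum = 7.6171875.

7.6171875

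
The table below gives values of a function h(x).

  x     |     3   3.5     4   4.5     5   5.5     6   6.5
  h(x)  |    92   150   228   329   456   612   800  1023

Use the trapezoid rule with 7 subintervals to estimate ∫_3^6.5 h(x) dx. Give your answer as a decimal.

Δx = 0.5.
T_7 = (0.5/2)·[92 + 2·150 + 2·228 + 2·329 + 2·456 + 2·612 + 2·800 + 1023] = 1566.25.

1566.25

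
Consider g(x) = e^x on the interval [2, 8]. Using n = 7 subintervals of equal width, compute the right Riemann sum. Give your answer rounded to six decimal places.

Δx = (8 − 2)/7 = 6/7.
Right endpoints: 20/7, 26/7, 32/7, 38/7, 44/7, 50/7, 8.
g(20/7) ≈ 17.411708, g(26/7) ≈ 41.029270, g(32/7) ≈ 96.682128, g(38/7) ≈ 227.823551, g(44/7) ≈ 536.847616, g(50/7) ≈ 1265.037624, g(8) ≈ 2980.957987.
Sum = Δx · [g(20/7) + g(26/7) + g(32/7) + ...].
Sum ≈ 4427.819901.

4427.819901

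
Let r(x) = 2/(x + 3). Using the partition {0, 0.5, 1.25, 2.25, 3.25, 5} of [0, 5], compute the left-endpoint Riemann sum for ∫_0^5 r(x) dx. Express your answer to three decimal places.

2.173

Subinterval widths: 0.5, 0.75, 1, 1, 1.75.
Left endpoints: 0, 0.5, 1.25, 2.25, 3.25.
r(0) = 2/3, r(0.5) = 4/7, r(1.25) = 8/17, r(2.25) = 8/21, r(3.25) = 0.32.
Sum = Σ Δx_i · r(x_i).
Sum ≈ 2.173.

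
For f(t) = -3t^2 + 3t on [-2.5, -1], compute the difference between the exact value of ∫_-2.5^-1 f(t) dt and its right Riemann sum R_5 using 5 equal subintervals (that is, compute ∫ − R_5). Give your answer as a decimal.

Exact integral: ∫_-2.5^-1 f(t) dt = -22.5.
R_5 = -19.53.
Error = -22.5 − (-19.53) = -2.97.

-2.97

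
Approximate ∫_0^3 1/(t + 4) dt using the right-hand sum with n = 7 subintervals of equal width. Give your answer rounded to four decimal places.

Δt = (3 − 0)/7 = 3/7.
Right endpoints: 3/7, 6/7, 9/7, 12/7, 15/7, 18/7, 3.
f(3/7) = 7/31, f(6/7) = 7/34, f(9/7) = 7/37, f(12/7) = 0.175, f(15/7) = 7/43, f(18/7) = 7/46, f(3) = 1/7.
Sum = Δt · [f(3/7) + f(6/7) + f(9/7) + ...].
Sum ≈ 0.5373.

0.5373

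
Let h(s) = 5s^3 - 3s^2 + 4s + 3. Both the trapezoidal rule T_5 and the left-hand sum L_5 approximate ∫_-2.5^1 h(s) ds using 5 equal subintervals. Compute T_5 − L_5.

T_5 = -68.27625.
L_5 = -107.7825.
T_5 − L_5 = 39.50625.

39.50625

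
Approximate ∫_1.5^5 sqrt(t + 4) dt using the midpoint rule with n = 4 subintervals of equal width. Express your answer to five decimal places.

9.40239

Δt = (5 − 1.5)/4 = 0.875.
Midpoints: 1.9375, 2.8125, 3.6875, 4.5625.
f(1.9375) ≈ 2.43670, f(2.8125) ≈ 2.61008, f(3.6875) ≈ 2.77263, f(4.5625) ≈ 2.92617.
Sum = Δt · [f(1.9375) + f(2.8125) + f(3.6875) + f(4.5625)].
Sum ≈ 9.40239.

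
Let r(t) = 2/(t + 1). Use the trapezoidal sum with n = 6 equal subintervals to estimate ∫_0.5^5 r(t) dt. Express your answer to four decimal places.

Δt = (5 − 0.5)/6 = 0.75.
r(0.5) = 4/3, r(1.25) = 8/9, r(2) = 2/3, r(2.75) = 8/15, r(3.5) = 4/9, r(4.25) = 8/21, r(5) = 1/3.
T_6 = (Δt/2)·[r(t_0) + 2r(t_1) + ... + 2r(t_{5}) + r(t_6)].
Sum ≈ 2.8107.

2.8107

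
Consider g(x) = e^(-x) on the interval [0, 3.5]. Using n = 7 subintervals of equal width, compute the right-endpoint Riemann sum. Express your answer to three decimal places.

Δx = (3.5 − 0)/7 = 0.5.
Right endpoints: 0.5, 1, 1.5, 2, 2.5, 3, 3.5.
g(0.5) ≈ 0.607, g(1) ≈ 0.368, g(1.5) ≈ 0.223, g(2) ≈ 0.135, g(2.5) ≈ 0.082, g(3) ≈ 0.050, g(3.5) ≈ 0.030.
Sum = Δx · [g(0.5) + g(1) + g(1.5) + ...].
Sum ≈ 0.747.

0.747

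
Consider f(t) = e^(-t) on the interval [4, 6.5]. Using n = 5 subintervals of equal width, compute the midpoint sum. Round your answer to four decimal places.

Δt = (6.5 − 4)/5 = 0.5.
Midpoints: 4.25, 4.75, 5.25, 5.75, 6.25.
f(4.25) ≈ 0.0143, f(4.75) ≈ 0.0087, f(5.25) ≈ 0.0052, f(5.75) ≈ 0.0032, f(6.25) ≈ 0.0019.
Sum = Δt · [f(4.25) + f(4.75) + f(5.25) + f(5.75) + f(6.25)].
Sum ≈ 0.0166.

0.0166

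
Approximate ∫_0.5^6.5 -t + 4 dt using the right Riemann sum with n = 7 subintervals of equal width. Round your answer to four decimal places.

0.4286

Δt = (6.5 − 0.5)/7 = 6/7.
Right endpoints: 19/14, 31/14, 43/14, 55/14, 67/14, 79/14, 6.5.
f(19/14) = 37/14, f(31/14) = 25/14, f(43/14) = 13/14, f(55/14) = 1/14, f(67/14) = -11/14, f(79/14) = -23/14, f(6.5) = -2.5.
Sum = Δt · [f(19/14) + f(31/14) + f(43/14) + ...].
Sum ≈ 0.4286.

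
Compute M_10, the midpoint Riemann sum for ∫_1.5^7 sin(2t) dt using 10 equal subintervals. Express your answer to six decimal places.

-0.592803

Δt = (7 − 1.5)/10 = 0.55.
Midpoints: 1.775, 2.325, 2.875, 3.425, 3.975, 4.525, 5.075, 5.625, 6.175, 6.725.
f(1.775) ≈ -0.397148, f(2.325) ≈ -0.998054, f(2.875) ≈ -0.508279, f(3.425) ≈ 0.536948, f(3.975) ≈ 0.995394, f(4.525) ≈ 0.366066, f(5.075) ≈ -0.663302, f(5.625) ≈ -0.967808, f(6.175) ≈ -0.214686, f(6.725) ≈ 0.773046.
Sum = Δt · [f(1.775) + f(2.325) + f(2.875) + ...].
Sum ≈ -0.592803.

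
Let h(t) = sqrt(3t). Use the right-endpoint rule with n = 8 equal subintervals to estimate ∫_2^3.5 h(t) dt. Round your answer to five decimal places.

Δt = (3.5 − 2)/8 = 0.1875.
Right endpoints: 2.1875, 2.375, 2.5625, 2.75, 2.9375, 3.125, 3.3125, 3.5.
h(2.1875) ≈ 2.56174, h(2.375) ≈ 2.66927, h(2.5625) ≈ 2.77263, h(2.75) ≈ 2.87228, h(2.9375) ≈ 2.96859, h(3.125) ≈ 3.06186, h(3.3125) ≈ 3.15238, h(3.5) ≈ 3.24037.
Sum = Δt · [h(2.1875) + h(2.375) + h(2.5625) + ...].
Sum ≈ 4.36859.

4.36859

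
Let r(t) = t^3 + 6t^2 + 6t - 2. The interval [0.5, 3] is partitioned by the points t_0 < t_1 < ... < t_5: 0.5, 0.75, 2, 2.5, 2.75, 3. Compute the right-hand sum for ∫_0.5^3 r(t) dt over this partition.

Subinterval widths: 0.25, 1.25, 0.5, 0.25, 0.25.
Right endpoints: 0.75, 2, 2.5, 2.75, 3.
r(0.75) = 6.296875, r(2) = 42, r(2.5) = 66.125, r(2.75) = 80.671875, r(3) = 97.
Sum = Σ Δt_i · r(t_i).
Sum = 131.5546875.

131.5546875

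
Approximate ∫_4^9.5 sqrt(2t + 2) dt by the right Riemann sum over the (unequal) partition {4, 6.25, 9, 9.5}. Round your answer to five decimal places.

23.15741

Subinterval widths: 2.25, 2.75, 0.5.
Right endpoints: 6.25, 9, 9.5.
f(6.25) ≈ 3.80789, f(9) ≈ 4.47214, f(9.5) ≈ 4.58258.
Sum = Σ Δt_i · f(t_i).
Sum ≈ 23.15741.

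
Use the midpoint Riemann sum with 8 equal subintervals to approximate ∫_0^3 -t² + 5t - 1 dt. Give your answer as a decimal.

10.53515625

Δt = (3 − 0)/8 = 0.375.
Midpoints: 0.1875, 0.5625, 0.9375, 1.3125, 1.6875, 2.0625, 2.4375, 2.8125.
f(0.1875) = -0.09765625, f(0.5625) = 1.49609375, f(0.9375) = 2.80859375, f(1.3125) = 3.83984375, f(1.6875) = 4.58984375, f(2.0625) = 5.05859375, f(2.4375) = 5.24609375, f(2.8125) = 5.15234375.
Sum = Δt · [f(0.1875) + f(0.5625) + f(0.9375) + ...].
Sum = 10.53515625.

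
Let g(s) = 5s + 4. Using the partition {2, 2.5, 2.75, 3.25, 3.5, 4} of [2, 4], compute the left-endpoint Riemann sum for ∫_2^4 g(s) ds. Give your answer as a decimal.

Subinterval widths: 0.5, 0.25, 0.5, 0.25, 0.5.
Left endpoints: 2, 2.5, 2.75, 3.25, 3.5.
g(2) = 14, g(2.5) = 16.5, g(2.75) = 17.75, g(3.25) = 20.25, g(3.5) = 21.5.
Sum = Σ Δs_i · g(s_i).
Sum = 35.8125.

35.8125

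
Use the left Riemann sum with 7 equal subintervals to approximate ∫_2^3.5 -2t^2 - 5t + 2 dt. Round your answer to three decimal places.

Δt = (3.5 − 2)/7 = 3/14.
Left endpoints: 2, 31/14, 17/7, 37/14, 20/7, 43/14, 23/7.
f(2) = -16, f(31/14) = -925/49, f(17/7) = -1075/49, f(37/14) = -1234/49, f(20/7) = -1402/49, f(43/14) = -1579/49, f(23/7) = -1765/49.
Sum = Δt · [f(2) + f(31/14) + f(17/7) + ...].
Sum ≈ -38.327.

-38.327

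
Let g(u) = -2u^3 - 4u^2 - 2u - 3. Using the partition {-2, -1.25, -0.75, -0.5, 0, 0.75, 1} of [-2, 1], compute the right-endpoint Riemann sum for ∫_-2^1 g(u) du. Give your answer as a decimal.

Subinterval widths: 0.75, 0.5, 0.25, 0.5, 0.75, 0.25.
Right endpoints: -1.25, -0.75, -0.5, 0, 0.75, 1.
g(-1.25) = -2.84375, g(-0.75) = -2.90625, g(-0.5) = -2.75, g(0) = -3, g(0.75) = -7.59375, g(1) = -11.
Sum = Σ Δu_i · g(u_i).
Sum = -14.21875.

-14.21875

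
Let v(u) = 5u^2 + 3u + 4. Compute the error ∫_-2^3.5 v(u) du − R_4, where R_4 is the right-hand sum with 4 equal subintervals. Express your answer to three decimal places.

-48.368

Exact integral: ∫_-2^3.5 v(u) du ≈ 119.16667.
R_4 = 167.53515625.
Error ≈ 119.16667 − 167.53515625 ≈ -48.368.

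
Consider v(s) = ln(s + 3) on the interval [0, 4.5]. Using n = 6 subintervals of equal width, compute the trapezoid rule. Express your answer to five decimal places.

7.30659

Δs = (4.5 − 0)/6 = 0.75.
v(0) ≈ 1.09861, v(0.75) ≈ 1.32176, v(1.5) ≈ 1.50408, v(2.25) ≈ 1.65823, v(3) ≈ 1.79176, v(3.75) ≈ 1.90954, v(4.5) ≈ 2.01490.
T_6 = (Δs/2)·[v(s_0) + 2v(s_1) + ... + 2v(s_{5}) + v(s_6)].
Sum ≈ 7.30659.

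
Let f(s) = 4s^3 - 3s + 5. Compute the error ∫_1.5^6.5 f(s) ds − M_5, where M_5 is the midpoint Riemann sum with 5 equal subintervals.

Exact integral: ∫_1.5^6.5 f(s) ds = 1745.
M_5 = 1725.
Error = 1745 − 1725 = 20.

20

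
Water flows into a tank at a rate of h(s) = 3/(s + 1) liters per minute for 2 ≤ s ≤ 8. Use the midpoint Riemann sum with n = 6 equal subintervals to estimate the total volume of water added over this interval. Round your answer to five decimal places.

3.28374

Δs = (8 − 2)/6 = 1.
Midpoints: 2.5, 3.5, 4.5, 5.5, 6.5, 7.5.
h(2.5) = 6/7, h(3.5) = 2/3, h(4.5) = 6/11, h(5.5) = 6/13, h(6.5) = 0.4, h(7.5) = 6/17.
Sum = Δs · [h(2.5) + h(3.5) + h(4.5) + ...].
Sum ≈ 3.28374.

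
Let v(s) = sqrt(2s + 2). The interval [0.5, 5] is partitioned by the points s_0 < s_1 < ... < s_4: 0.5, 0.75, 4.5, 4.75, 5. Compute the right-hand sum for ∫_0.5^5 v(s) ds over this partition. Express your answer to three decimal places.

14.619

Subinterval widths: 0.25, 3.75, 0.25, 0.25.
Right endpoints: 0.75, 4.5, 4.75, 5.
v(0.75) ≈ 1.871, v(4.5) ≈ 3.317, v(4.75) ≈ 3.391, v(5) ≈ 3.464.
Sum = Σ Δs_i · v(s_i).
Sum ≈ 14.619.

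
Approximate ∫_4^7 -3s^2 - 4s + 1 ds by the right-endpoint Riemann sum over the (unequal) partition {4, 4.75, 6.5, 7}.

-416.828125

Subinterval widths: 0.75, 1.75, 0.5.
Right endpoints: 4.75, 6.5, 7.
f(4.75) = -85.6875, f(6.5) = -151.75, f(7) = -174.
Sum = Σ Δs_i · f(s_i).
Sum = -416.828125.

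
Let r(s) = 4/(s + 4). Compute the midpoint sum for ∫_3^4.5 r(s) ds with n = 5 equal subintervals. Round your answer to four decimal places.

Δs = (4.5 − 3)/5 = 0.3.
Midpoints: 3.15, 3.45, 3.75, 4.05, 4.35.
r(3.15) = 80/143, r(3.45) = 80/149, r(3.75) = 16/31, r(4.05) = 80/161, r(4.35) = 80/167.
Sum = Δs · [r(3.15) + r(3.45) + r(3.75) + r(4.05) + r(4.35)].
Sum ≈ 0.7765.

0.7765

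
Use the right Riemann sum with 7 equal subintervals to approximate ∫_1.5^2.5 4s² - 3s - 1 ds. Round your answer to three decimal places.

10.276

Δs = (2.5 − 1.5)/7 = 1/7.
Right endpoints: 23/14, 25/14, 27/14, 29/14, 31/14, 33/14, 2.5.
f(23/14) = 477/98, f(25/14) = 627/98, f(27/14) = 793/98, f(29/14) = 975/98, f(31/14) = 1173/98, f(33/14) = 1387/98, f(2.5) = 16.5.
Sum = Δs · [f(23/14) + f(25/14) + f(27/14) + ...].
Sum ≈ 10.276.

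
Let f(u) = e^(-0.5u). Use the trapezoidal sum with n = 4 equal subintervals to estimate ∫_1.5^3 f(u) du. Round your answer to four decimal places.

Δu = (3 − 1.5)/4 = 0.375.
f(1.5) ≈ 0.4724, f(1.875) ≈ 0.3916, f(2.25) ≈ 0.3247, f(2.625) ≈ 0.2691, f(3) ≈ 0.2231.
T_4 = (Δu/2)·[f(u_0) + 2f(u_1) + 2f(u_2) + 2f(u_3) + f(u_4)].
Sum ≈ 0.4999.

0.4999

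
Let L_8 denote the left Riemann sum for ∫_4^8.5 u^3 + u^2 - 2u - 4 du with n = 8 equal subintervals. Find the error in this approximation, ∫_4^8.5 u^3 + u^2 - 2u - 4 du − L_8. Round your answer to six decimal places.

Exact integral: ∫_4^8.5 f(u) du = 1350.140625.
L_8 ≈ 1186.81567383.
Error ≈ 1350.140625 − 1186.81567383 ≈ 163.324951.

163.324951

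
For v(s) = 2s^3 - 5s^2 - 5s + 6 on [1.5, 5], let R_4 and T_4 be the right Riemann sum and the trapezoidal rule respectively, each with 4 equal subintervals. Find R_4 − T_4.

49

R_4 ≈ 126.8613281.
T_4 ≈ 77.8613281.
R_4 − T_4 = 49.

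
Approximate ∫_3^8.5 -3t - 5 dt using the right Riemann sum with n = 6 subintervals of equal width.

-129.9375

Δt = (8.5 − 3)/6 = 11/12.
Right endpoints: 47/12, 29/6, 5.75, 20/3, 91/12, 8.5.
f(47/12) = -16.75, f(29/6) = -19.5, f(5.75) = -22.25, f(20/3) = -25, f(91/12) = -27.75, f(8.5) = -30.5.
Sum = Δt · [f(47/12) + f(29/6) + f(5.75) + ...].
Sum = -129.9375.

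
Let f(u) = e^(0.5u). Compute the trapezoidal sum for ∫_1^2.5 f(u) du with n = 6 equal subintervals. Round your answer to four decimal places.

Δu = (2.5 − 1)/6 = 0.25.
f(1) ≈ 1.6487, f(1.25) ≈ 1.8682, f(1.5) ≈ 2.1170, f(1.75) ≈ 2.3989, f(2) ≈ 2.7183, f(2.25) ≈ 3.0802, f(2.5) ≈ 3.4903.
T_6 = (Δu/2)·[f(u_0) + 2f(u_1) + ... + 2f(u_{5}) + f(u_6)].
Sum ≈ 3.6880.

3.6880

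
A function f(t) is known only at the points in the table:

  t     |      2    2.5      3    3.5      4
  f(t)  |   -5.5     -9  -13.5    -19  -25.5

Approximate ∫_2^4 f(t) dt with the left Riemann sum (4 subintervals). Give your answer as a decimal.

-23.5

Δt = 0.5.
Sum = 0.5·[(-5.5) + (-9) + (-13.5) + (-19)] = -23.5.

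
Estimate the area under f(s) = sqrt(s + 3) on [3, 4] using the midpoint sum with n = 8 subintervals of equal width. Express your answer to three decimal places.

2.549

Δs = (4 − 3)/8 = 0.125.
Midpoints: 3.0625, 3.1875, 3.3125, 3.4375, 3.5625, 3.6875, 3.8125, 3.9375.
f(3.0625) ≈ 2.462, f(3.1875) ≈ 2.487, f(3.3125) ≈ 2.512, f(3.4375) ≈ 2.537, f(3.5625) ≈ 2.562, f(3.6875) ≈ 2.586, f(3.8125) ≈ 2.610, f(3.9375) ≈ 2.634.
Sum = Δs · [f(3.0625) + f(3.1875) + f(3.3125) + ...].
Sum ≈ 2.549.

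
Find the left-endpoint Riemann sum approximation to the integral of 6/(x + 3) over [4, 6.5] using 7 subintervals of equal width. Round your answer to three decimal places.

Δx = (6.5 − 4)/7 = 5/14.
Left endpoints: 4, 61/14, 33/7, 71/14, 38/7, 81/14, 43/7.
f(4) = 6/7, f(61/14) = 84/103, f(33/7) = 7/9, f(71/14) = 84/113, f(38/7) = 42/59, f(81/14) = 28/41, f(43/7) = 0.65625.
Sum = Δx · [f(4) + f(61/14) + f(33/7) + ...].
Sum ≈ 1.873.

1.873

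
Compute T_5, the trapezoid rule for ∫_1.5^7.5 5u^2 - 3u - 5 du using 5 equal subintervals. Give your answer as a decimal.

Δu = (7.5 − 1.5)/5 = 1.2.
f(1.5) = 1.75, f(2.7) = 23.35, f(3.9) = 59.35, f(5.1) = 109.75, f(6.3) = 174.55, f(7.5) = 253.75.
T_5 = (Δu/2)·[f(u_0) + 2f(u_1) + ... + 2f(u_{4}) + f(u_5)].
Sum = 593.7.

593.7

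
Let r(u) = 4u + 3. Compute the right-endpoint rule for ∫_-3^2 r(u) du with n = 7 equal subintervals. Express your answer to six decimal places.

Δu = (2 − (-3))/7 = 5/7.
Right endpoints: -16/7, -11/7, -6/7, -1/7, 4/7, 9/7, 2.
r(-16/7) = -43/7, r(-11/7) = -23/7, r(-6/7) = -3/7, r(-1/7) = 17/7, r(4/7) = 37/7, r(9/7) = 57/7, r(2) = 11.
Sum = Δu · [r(-16/7) + r(-11/7) + r(-6/7) + ...].
Sum ≈ 12.142857.

12.142857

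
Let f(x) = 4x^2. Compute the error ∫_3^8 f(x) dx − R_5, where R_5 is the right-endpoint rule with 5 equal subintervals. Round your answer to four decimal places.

-113.3333

Exact integral: ∫_3^8 f(x) dx ≈ 646.666667.
R_5 = 760.
Error ≈ 646.666667 − 760 ≈ -113.3333.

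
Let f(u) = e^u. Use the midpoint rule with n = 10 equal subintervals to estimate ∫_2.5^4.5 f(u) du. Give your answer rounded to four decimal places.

Δu = (4.5 − 2.5)/10 = 0.2.
Midpoints: 2.6, 2.8, 3, 3.2, 3.4, 3.6, 3.8, 4, 4.2, 4.4.
f(2.6) ≈ 13.4637, f(2.8) ≈ 16.4446, f(3) ≈ 20.0855, f(3.2) ≈ 24.5325, f(3.4) ≈ 29.9641, f(3.6) ≈ 36.5982, f(3.8) ≈ 44.7012, f(4) ≈ 54.5982, f(4.2) ≈ 66.6863, f(4.4) ≈ 81.4509.
Sum = Δu · [f(2.6) + f(2.8) + f(3) + ...].
Sum ≈ 77.7051.

77.7051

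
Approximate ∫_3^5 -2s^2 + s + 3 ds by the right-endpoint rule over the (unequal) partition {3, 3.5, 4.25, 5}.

Subinterval widths: 0.5, 0.75, 0.75.
Right endpoints: 3.5, 4.25, 5.
f(3.5) = -18, f(4.25) = -28.875, f(5) = -42.
Sum = Σ Δs_i · f(s_i).
Sum = -62.15625.

-62.15625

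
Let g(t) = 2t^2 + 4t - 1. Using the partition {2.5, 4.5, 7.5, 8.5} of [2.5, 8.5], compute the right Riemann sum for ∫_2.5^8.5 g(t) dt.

Subinterval widths: 2, 3, 1.
Right endpoints: 4.5, 7.5, 8.5.
g(4.5) = 57.5, g(7.5) = 141.5, g(8.5) = 177.5.
Sum = Σ Δt_i · g(t_i).
Sum = 717.

717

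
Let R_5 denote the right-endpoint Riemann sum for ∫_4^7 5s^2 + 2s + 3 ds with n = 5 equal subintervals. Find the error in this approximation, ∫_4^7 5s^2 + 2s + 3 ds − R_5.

Exact integral: ∫_4^7 f(s) ds = 507.
R_5 = 559.2.
Error = 507 − 559.2 = -52.2.

-52.2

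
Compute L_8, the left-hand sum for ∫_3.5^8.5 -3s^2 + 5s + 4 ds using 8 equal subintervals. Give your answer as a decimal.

Δs = (8.5 − 3.5)/8 = 0.625.
Left endpoints: 3.5, 4.125, 4.75, 5.375, 6, 6.625, 7.25, 7.875.
f(3.5) = -15.25, f(4.125) = -26.421875, f(4.75) = -39.9375, f(5.375) = -55.796875, f(6) = -74, f(6.625) = -94.546875, f(7.25) = -117.4375, f(7.875) = -142.671875.
Sum = Δs · [f(3.5) + f(4.125) + f(4.75) + ...].
Sum = -353.7890625.

-353.7890625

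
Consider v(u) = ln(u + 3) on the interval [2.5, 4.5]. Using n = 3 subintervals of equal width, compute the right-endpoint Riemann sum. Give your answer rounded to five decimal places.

Δu = (4.5 − 2.5)/3 = 2/3.
Right endpoints: 19/6, 23/6, 4.5.
v(19/6) ≈ 1.81916, v(23/6) ≈ 1.92181, v(4.5) ≈ 2.01490.
Sum = Δu · [v(19/6) + v(23/6) + v(4.5)].
Sum ≈ 3.83725.

3.83725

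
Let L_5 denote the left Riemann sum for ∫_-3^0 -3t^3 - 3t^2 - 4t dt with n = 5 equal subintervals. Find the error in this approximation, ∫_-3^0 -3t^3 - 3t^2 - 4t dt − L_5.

Exact integral: ∫_-3^0 f(t) dt = 51.75.
L_5 = 73.44.
Error = 51.75 − 73.44 = -21.69.

-21.69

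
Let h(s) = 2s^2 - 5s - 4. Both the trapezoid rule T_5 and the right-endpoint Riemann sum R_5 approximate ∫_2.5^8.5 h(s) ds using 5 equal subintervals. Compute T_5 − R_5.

T_5 = 212.88.
R_5 = 274.08.
T_5 − R_5 = -61.2.

-61.2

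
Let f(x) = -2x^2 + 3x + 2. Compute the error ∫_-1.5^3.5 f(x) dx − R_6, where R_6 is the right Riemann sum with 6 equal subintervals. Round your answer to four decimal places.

Exact integral: ∫_-1.5^3.5 f(x) dx ≈ -5.833333.
R_6 ≈ -9.074074.
Error ≈ -5.833333 − (-9.074074) ≈ 3.2407.

3.2407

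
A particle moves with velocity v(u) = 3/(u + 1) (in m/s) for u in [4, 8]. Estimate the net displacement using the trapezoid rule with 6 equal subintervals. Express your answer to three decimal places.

1.766

Δu = (8 − 4)/6 = 2/3.
v(4) = 0.6, v(14/3) = 9/17, v(16/3) = 9/19, v(6) = 3/7, v(20/3) = 9/23, v(22/3) = 0.36, v(8) = 1/3.
T_6 = (Δu/2)·[v(u_0) + 2v(u_1) + ... + 2v(u_{5}) + v(u_6)].
Sum ≈ 1.766.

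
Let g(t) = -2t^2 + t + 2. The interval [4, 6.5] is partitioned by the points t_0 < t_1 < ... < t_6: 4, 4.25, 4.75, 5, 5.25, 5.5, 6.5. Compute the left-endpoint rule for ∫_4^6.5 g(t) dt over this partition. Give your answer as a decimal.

-106.75

Subinterval widths: 0.25, 0.5, 0.25, 0.25, 0.25, 1.
Left endpoints: 4, 4.25, 4.75, 5, 5.25, 5.5.
g(4) = -26, g(4.25) = -29.875, g(4.75) = -38.375, g(5) = -43, g(5.25) = -47.875, g(5.5) = -53.
Sum = Σ Δt_i · g(t_i).
Sum = -106.75.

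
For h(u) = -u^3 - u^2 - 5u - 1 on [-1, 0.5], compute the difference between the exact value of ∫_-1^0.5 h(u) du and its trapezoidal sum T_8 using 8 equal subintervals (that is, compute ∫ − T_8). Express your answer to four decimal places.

Exact integral: ∫_-1^0.5 h(u) du = 0.234375.
T_8 ≈ 0.232178.
Error ≈ 0.234375 − 0.232178 ≈ 0.0022.

0.0022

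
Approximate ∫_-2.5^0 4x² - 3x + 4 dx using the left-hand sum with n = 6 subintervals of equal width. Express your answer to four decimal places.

Δx = (0 − (-2.5))/6 = 5/12.
Left endpoints: -2.5, -25/12, -5/3, -1.25, -5/6, -5/12.
f(-2.5) = 36.5, f(-25/12) = 497/18, f(-5/3) = 181/9, f(-1.25) = 14, f(-5/6) = 167/18, f(-5/12) = 107/18.
Sum = Δx · [f(-2.5) + f(-25/12) + f(-5/3) + ...].
Sum ≈ 47.2685.

47.2685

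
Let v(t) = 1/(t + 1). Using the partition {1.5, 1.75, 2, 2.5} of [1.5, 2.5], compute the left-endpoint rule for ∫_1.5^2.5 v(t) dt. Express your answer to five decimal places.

Subinterval widths: 0.25, 0.25, 0.5.
Left endpoints: 1.5, 1.75, 2.
v(1.5) = 0.4, v(1.75) = 4/11, v(2) = 1/3.
Sum = Σ Δt_i · v(t_i).
Sum ≈ 0.35758.

0.35758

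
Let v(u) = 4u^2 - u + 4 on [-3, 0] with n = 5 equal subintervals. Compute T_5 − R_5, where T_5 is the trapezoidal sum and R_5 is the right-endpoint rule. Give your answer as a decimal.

T_5 = 53.22.
R_5 = 41.52.
T_5 − R_5 = 11.7.

11.7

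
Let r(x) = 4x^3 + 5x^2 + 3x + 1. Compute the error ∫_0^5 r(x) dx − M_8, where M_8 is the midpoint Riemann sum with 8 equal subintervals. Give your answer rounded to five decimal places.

Exact integral: ∫_0^5 r(x) dx ≈ 875.8333333.
M_8 = 870.13671875.
Error ≈ 875.8333333 − 870.13671875 ≈ 5.69661.

5.69661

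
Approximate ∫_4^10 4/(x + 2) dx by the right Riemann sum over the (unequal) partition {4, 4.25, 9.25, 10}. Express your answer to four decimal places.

Subinterval widths: 0.25, 5, 0.75.
Right endpoints: 4.25, 9.25, 10.
f(4.25) = 0.64, f(9.25) = 16/45, f(10) = 1/3.
Sum = Σ Δx_i · f(x_i).
Sum ≈ 2.1878.

2.1878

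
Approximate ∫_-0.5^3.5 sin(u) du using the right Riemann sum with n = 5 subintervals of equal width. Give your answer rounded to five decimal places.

Δu = (3.5 − (-0.5))/5 = 0.8.
Right endpoints: 0.3, 1.1, 1.9, 2.7, 3.5.
f(0.3) ≈ 0.29552, f(1.1) ≈ 0.89121, f(1.9) ≈ 0.94630, f(2.7) ≈ 0.42738, f(3.5) ≈ -0.35078.
Sum = Δu · [f(0.3) + f(1.1) + f(1.9) + f(2.7) + f(3.5)].
Sum ≈ 1.76770.

1.76770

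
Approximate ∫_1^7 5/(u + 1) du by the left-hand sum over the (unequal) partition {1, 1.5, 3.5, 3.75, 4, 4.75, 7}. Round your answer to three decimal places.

Subinterval widths: 0.5, 2, 0.25, 0.25, 0.75, 2.25.
Left endpoints: 1, 1.5, 3.5, 3.75, 4, 4.75.
f(1) = 2.5, f(1.5) = 2, f(3.5) = 10/9, f(3.75) = 20/19, f(4) = 1, f(4.75) = 20/23.
Sum = Σ Δu_i · f(u_i).
Sum ≈ 8.497.

8.497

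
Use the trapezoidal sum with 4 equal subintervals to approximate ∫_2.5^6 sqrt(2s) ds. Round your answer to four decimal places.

Δs = (6 − 2.5)/4 = 0.875.
f(2.5) ≈ 2.2361, f(3.375) ≈ 2.5981, f(4.25) ≈ 2.9155, f(5.125) ≈ 3.2016, f(6) ≈ 3.4641.
T_4 = (Δs/2)·[f(s_0) + 2f(s_1) + 2f(s_2) + 2f(s_3) + f(s_4)].
Sum ≈ 10.1195.

10.1195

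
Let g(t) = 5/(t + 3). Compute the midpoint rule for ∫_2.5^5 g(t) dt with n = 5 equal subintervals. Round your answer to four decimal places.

Δt = (5 − 2.5)/5 = 0.5.
Midpoints: 2.75, 3.25, 3.75, 4.25, 4.75.
g(2.75) = 20/23, g(3.25) = 0.8, g(3.75) = 20/27, g(4.25) = 20/29, g(4.75) = 20/31.
Sum = Δt · [g(2.75) + g(3.25) + g(3.75) + g(4.25) + g(4.75)].
Sum ≈ 1.8726.

1.8726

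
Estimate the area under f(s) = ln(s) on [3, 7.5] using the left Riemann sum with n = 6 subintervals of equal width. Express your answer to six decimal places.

Δs = (7.5 − 3)/6 = 0.75.
Left endpoints: 3, 3.75, 4.5, 5.25, 6, 6.75.
f(3) ≈ 1.098612, f(3.75) ≈ 1.321756, f(4.5) ≈ 1.504077, f(5.25) ≈ 1.658228, f(6) ≈ 1.791759, f(6.75) ≈ 1.909543.
Sum = Δs · [f(3) + f(3.75) + f(4.5) + ...].
Sum ≈ 6.962982.

6.962982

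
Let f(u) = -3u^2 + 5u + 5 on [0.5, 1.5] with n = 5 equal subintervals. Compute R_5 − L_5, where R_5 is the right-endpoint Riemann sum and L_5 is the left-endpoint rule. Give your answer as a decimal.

-0.2

R_5 = 6.63.
L_5 = 6.83.
R_5 − L_5 = -0.2.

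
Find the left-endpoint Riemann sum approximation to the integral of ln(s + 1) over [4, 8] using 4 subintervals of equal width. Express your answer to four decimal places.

7.4265

Δs = (8 − 4)/4 = 1.
Left endpoints: 4, 5, 6, 7.
f(4) ≈ 1.6094, f(5) ≈ 1.7918, f(6) ≈ 1.9459, f(7) ≈ 2.0794.
Sum = Δs · [f(4) + f(5) + f(6) + f(7)].
Sum ≈ 7.4265.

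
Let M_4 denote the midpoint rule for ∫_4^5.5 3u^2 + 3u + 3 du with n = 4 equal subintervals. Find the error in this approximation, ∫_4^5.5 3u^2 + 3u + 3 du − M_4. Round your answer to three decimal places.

0.053

Exact integral: ∫_4^5.5 f(u) du = 128.25.
M_4 ≈ 128.19727.
Error ≈ 128.25 − 128.19727 ≈ 0.053.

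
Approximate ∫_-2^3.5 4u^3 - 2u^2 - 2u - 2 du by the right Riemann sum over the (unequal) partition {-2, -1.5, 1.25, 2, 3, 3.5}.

Subinterval widths: 0.5, 2.75, 0.75, 1, 0.5.
Right endpoints: -1.5, 1.25, 2, 3, 3.5.
f(-1.5) = -17, f(1.25) = 0.1875, f(2) = 18, f(3) = 82, f(3.5) = 138.
Sum = Σ Δu_i · f(u_i).
Sum = 156.515625.

156.515625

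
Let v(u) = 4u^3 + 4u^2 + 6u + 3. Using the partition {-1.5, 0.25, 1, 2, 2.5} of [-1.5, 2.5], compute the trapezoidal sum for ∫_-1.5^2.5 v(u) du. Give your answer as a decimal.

85.328125

Subinterval widths: 1.75, 0.75, 1, 0.5.
v(-1.5) = -10.5, v(0.25) = 4.8125, v(1) = 17, v(2) = 63, v(2.5) = 105.5.
On each subinterval the trapezoid contributes (Δu_i/2)·[v(u_{i-1}) + v(u_i)].
Sum = 85.328125.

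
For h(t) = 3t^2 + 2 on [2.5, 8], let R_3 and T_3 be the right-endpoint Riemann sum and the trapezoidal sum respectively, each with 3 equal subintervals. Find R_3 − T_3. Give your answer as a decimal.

R_3 ≈ 675.43056.
T_3 ≈ 516.61806.
R_3 − T_3 = 158.8125.

158.8125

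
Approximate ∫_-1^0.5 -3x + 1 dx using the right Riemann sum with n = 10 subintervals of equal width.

2.2875

Δx = (0.5 − (-1))/10 = 0.15.
Right endpoints: -0.85, -0.7, -0.55, -0.4, -0.25, -0.1, 0.05, 0.2, 0.35, 0.5.
f(-0.85) = 3.55, f(-0.7) = 3.1, f(-0.55) = 2.65, f(-0.4) = 2.2, f(-0.25) = 1.75, f(-0.1) = 1.3, f(0.05) = 0.85, f(0.2) = 0.4, f(0.35) = -0.05, f(0.5) = -0.5.
Sum = Δx · [f(-0.85) + f(-0.7) + f(-0.55) + ...].
Sum = 2.2875.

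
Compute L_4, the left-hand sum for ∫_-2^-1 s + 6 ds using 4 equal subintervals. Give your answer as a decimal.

4.375

Δs = (-1 − (-2))/4 = 0.25.
Left endpoints: -2, -1.75, -1.5, -1.25.
f(-2) = 4, f(-1.75) = 4.25, f(-1.5) = 4.5, f(-1.25) = 4.75.
Sum = Δs · [f(-2) + f(-1.75) + f(-1.5) + f(-1.25)].
Sum = 4.375.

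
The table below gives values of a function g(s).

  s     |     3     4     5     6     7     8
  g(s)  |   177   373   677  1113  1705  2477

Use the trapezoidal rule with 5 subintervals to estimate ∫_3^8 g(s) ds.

Δs = 1.
T_5 = (1/2)·[177 + 2·373 + 2·677 + 2·1113 + 2·1705 + 2477] = 5195.

5195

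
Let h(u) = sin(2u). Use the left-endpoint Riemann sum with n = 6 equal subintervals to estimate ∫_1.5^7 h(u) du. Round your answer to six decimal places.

Δu = (7 − 1.5)/6 = 11/12.
Left endpoints: 1.5, 29/12, 10/3, 4.25, 31/6, 73/12.
h(1.5) ≈ 0.141120, h(29/12) ≈ -0.992695, h(10/3) ≈ 0.374151, h(4.25) ≈ 0.798487, h(31/6) ≈ -0.788616, h(73/12) ≈ -0.389146.
Sum = Δu · [h(1.5) + h(29/12) + h(10/3) + ...].
Sum ≈ -0.785307.

-0.785307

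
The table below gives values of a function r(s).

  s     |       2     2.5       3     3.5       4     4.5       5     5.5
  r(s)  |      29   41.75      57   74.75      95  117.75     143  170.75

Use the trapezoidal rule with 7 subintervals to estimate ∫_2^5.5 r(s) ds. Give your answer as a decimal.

314.5625

Δs = 0.5.
T_7 = (0.5/2)·[29 + 2·41.75 + 2·57 + 2·74.75 + 2·95 + 2·117.75 + 2·143 + 170.75] = 314.5625.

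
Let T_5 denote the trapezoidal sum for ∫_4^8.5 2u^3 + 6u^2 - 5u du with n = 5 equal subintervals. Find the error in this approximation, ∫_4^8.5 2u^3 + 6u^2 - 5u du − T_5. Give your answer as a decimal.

-26.42625

Exact integral: ∫_4^8.5 f(u) du = 3441.65625.
T_5 = 3468.0825.
Error = 3441.65625 − 3468.0825 = -26.42625.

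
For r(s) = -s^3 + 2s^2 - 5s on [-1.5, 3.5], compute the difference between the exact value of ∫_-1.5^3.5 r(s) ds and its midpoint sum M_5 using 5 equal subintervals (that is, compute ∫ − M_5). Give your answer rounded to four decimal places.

Exact integral: ∫_-1.5^3.5 r(s) ds ≈ -30.416667.
M_5 = -30.
Error ≈ -30.416667 − (-30) ≈ -0.4167.

-0.4167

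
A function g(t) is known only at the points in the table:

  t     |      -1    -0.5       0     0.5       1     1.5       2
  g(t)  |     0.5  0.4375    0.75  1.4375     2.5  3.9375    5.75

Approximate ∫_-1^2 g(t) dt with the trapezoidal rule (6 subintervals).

6.09375

Δt = 0.5.
T_6 = (0.5/2)·[0.5 + 2·0.4375 + 2·0.75 + 2·1.4375 + 2·2.5 + 2·3.9375 + 5.75] = 6.09375.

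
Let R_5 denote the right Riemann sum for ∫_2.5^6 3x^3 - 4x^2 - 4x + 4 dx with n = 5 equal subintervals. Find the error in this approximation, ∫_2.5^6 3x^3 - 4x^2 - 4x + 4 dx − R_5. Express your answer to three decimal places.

Exact integral: ∫_2.5^6 f(x) dx ≈ 630.03646.
R_5 = 803.67.
Error ≈ 630.03646 − 803.67 ≈ -173.634.

-173.634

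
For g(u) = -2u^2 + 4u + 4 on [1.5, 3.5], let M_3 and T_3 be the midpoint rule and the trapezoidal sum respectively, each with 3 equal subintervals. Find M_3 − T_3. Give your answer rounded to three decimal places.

M_3 ≈ 1.81481.
T_3 ≈ 1.37037.
M_3 − T_3 ≈ 0.444.

0.444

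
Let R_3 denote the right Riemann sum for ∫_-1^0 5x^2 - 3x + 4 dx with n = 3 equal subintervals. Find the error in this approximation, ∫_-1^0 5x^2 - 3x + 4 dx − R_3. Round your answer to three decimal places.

Exact integral: ∫_-1^0 f(x) dx ≈ 7.16667.
R_3 ≈ 5.92593.
Error ≈ 7.16667 − 5.92593 ≈ 1.241.

1.241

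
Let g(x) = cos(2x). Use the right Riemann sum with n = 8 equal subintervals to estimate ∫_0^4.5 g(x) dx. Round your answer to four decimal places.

-0.3537

Δx = (4.5 − 0)/8 = 0.5625.
Right endpoints: 0.5625, 1.125, 1.6875, 2.25, 2.8125, 3.375, 3.9375, 4.5.
g(0.5625) ≈ 0.4312, g(1.125) ≈ -0.6282, g(1.6875) ≈ -0.9729, g(2.25) ≈ -0.2108, g(2.8125) ≈ 0.7911, g(3.375) ≈ 0.8930, g(3.9375) ≈ -0.0210, g(4.5) ≈ -0.9111.
Sum = Δx · [g(0.5625) + g(1.125) + g(1.6875) + ...].
Sum ≈ -0.3537.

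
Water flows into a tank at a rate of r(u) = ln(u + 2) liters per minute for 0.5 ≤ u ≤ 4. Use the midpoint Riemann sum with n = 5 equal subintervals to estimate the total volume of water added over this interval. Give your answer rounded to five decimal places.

4.96456

Δu = (4 − 0.5)/5 = 0.7.
Midpoints: 0.85, 1.55, 2.25, 2.95, 3.65.
r(0.85) ≈ 1.04732, r(1.55) ≈ 1.26695, r(2.25) ≈ 1.44692, r(2.95) ≈ 1.59939, r(3.65) ≈ 1.73166.
Sum = Δu · [r(0.85) + r(1.55) + r(2.25) + r(2.95) + r(3.65)].
Sum ≈ 4.96456.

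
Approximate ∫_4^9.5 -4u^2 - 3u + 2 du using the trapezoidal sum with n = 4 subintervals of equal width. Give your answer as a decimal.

Δu = (9.5 − 4)/4 = 1.375.
f(4) = -74, f(5.375) = -129.6875, f(6.75) = -200.5, f(8.125) = -286.4375, f(9.5) = -387.5.
T_4 = (Δu/2)·[f(u_0) + 2f(u_1) + 2f(u_2) + 2f(u_3) + f(u_4)].
Sum = -1165.140625.

-1165.140625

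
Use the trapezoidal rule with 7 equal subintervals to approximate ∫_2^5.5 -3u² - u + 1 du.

-168.4375

Δu = (5.5 − 2)/7 = 0.5.
f(2) = -13, f(2.5) = -20.25, f(3) = -29, f(3.5) = -39.25, f(4) = -51, f(4.5) = -64.25, f(5) = -79, f(5.5) = -95.25.
T_7 = (Δu/2)·[f(u_0) + 2f(u_1) + ... + 2f(u_{6}) + f(u_7)].
Sum = -168.4375.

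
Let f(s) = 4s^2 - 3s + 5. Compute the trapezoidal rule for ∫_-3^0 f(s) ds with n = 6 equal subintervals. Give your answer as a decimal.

65

Δs = (0 − (-3))/6 = 0.5.
f(-3) = 50, f(-2.5) = 37.5, f(-2) = 27, f(-1.5) = 18.5, f(-1) = 12, f(-0.5) = 7.5, f(0) = 5.
T_6 = (Δs/2)·[f(s_0) + 2f(s_1) + ... + 2f(s_{5}) + f(s_6)].
Sum = 65.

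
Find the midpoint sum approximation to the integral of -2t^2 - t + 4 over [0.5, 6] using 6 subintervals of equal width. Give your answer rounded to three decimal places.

-139.021

Δt = (6 − 0.5)/6 = 11/12.
Midpoints: 23/24, 1.875, 67/24, 89/24, 4.625, 133/24.
f(23/24) = 347/288, f(1.875) = -4.90625, f(67/24) = -4141/288, f(89/24) = -7837/288, f(4.625) = -43.40625, f(133/24) = -18133/288.
Sum = Δt · [f(23/24) + f(1.875) + f(67/24) + ...].
Sum ≈ -139.021.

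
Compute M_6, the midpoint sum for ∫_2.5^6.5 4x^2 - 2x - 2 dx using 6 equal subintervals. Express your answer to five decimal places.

Δx = (6.5 − 2.5)/6 = 2/3.
Midpoints: 17/6, 3.5, 25/6, 29/6, 5.5, 37/6.
f(17/6) = 220/9, f(3.5) = 40, f(25/6) = 532/9, f(29/6) = 736/9, f(5.5) = 108, f(37/6) = 1240/9.
Sum = Δx · [f(17/6) + f(3.5) + f(25/6) + ...].
Sum ≈ 300.74074.

300.74074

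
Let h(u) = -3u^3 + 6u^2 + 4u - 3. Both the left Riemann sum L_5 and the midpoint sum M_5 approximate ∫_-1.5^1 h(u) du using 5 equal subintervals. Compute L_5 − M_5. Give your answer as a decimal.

L_5 = 5.3125.
M_5 = 1.3671875.
L_5 − M_5 = 3.9453125.

3.9453125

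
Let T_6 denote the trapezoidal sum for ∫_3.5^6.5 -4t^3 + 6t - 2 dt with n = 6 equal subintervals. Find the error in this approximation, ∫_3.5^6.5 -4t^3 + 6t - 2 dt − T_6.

7.5

Exact integral: ∫_3.5^6.5 f(t) dt = -1551.
T_6 = -1558.5.
Error = -1551 − (-1558.5) = 7.5.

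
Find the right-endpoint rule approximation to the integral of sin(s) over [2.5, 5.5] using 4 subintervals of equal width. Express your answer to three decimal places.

Δs = (5.5 − 2.5)/4 = 0.75.
Right endpoints: 3.25, 4, 4.75, 5.5.
f(3.25) ≈ -0.108, f(4) ≈ -0.757, f(4.75) ≈ -0.999, f(5.5) ≈ -0.706.
Sum = Δs · [f(3.25) + f(4) + f(4.75) + f(5.5)].
Sum ≈ -1.927.

-1.927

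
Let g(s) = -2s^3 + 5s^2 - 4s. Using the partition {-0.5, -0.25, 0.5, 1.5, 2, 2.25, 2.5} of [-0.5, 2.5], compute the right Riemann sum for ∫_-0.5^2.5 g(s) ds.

-8.03125

Subinterval widths: 0.25, 0.75, 1, 0.5, 0.25, 0.25.
Right endpoints: -0.25, 0.5, 1.5, 2, 2.25, 2.5.
g(-0.25) = 1.34375, g(0.5) = -1, g(1.5) = -1.5, g(2) = -4, g(2.25) = -6.46875, g(2.5) = -10.
Sum = Σ Δs_i · g(s_i).
Sum = -8.03125.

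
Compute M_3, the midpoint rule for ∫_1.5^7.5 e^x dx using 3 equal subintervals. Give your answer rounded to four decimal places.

Δx = (7.5 − 1.5)/3 = 2.
Midpoints: 2.5, 4.5, 6.5.
f(2.5) ≈ 12.1825, f(4.5) ≈ 90.0171, f(6.5) ≈ 665.1416.
Sum = Δx · [f(2.5) + f(4.5) + f(6.5)].
Sum ≈ 1534.6825.

1534.6825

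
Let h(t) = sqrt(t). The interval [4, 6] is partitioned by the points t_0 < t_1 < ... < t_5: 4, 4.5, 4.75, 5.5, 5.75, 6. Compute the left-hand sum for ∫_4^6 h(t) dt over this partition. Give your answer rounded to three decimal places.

4.351

Subinterval widths: 0.5, 0.25, 0.75, 0.25, 0.25.
Left endpoints: 4, 4.5, 4.75, 5.5, 5.75.
h(4) ≈ 2.000, h(4.5) ≈ 2.121, h(4.75) ≈ 2.179, h(5.5) ≈ 2.345, h(5.75) ≈ 2.398.
Sum = Σ Δt_i · h(t_i).
Sum ≈ 4.351.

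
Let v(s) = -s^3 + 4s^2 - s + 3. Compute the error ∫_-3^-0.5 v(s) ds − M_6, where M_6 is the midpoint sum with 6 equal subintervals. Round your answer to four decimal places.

Exact integral: ∫_-3^-0.5 v(s) ds ≈ 67.942708.
M_6 ≈ 67.608145.
Error ≈ 67.942708 − 67.608145 ≈ 0.3346.

0.3346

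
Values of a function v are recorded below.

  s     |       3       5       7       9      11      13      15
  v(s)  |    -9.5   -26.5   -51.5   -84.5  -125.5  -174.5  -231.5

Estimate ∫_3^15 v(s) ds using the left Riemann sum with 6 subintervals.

-944

Δs = 2.
Sum = 2·[(-9.5) + (-26.5) + (-51.5) + (-84.5) + (-125.5) + (-174.5)] = -944.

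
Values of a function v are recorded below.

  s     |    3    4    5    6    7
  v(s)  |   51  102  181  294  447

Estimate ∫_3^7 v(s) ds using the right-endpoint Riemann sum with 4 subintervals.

1024

Δs = 1.
Sum = 1·[102 + 181 + 294 + 447] = 1024.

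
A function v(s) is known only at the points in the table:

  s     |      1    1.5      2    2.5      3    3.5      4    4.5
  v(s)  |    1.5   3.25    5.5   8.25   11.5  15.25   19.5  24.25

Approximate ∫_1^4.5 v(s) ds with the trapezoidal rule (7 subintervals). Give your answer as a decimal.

Δs = 0.5.
T_7 = (0.5/2)·[1.5 + 2·3.25 + 2·5.5 + 2·8.25 + 2·11.5 + 2·15.25 + 2·19.5 + 24.25] = 38.0625.

38.0625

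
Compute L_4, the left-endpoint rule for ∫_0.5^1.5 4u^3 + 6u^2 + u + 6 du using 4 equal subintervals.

15.4375

Δu = (1.5 − 0.5)/4 = 0.25.
Left endpoints: 0.5, 0.75, 1, 1.25.
f(0.5) = 8.5, f(0.75) = 11.8125, f(1) = 17, f(1.25) = 24.4375.
Sum = Δu · [f(0.5) + f(0.75) + f(1) + f(1.25)].
Sum = 15.4375.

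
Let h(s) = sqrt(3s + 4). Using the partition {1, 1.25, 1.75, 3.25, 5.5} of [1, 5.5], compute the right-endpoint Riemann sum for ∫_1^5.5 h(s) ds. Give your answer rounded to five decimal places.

17.96612

Subinterval widths: 0.25, 0.5, 1.5, 2.25.
Right endpoints: 1.25, 1.75, 3.25, 5.5.
h(1.25) ≈ 2.78388, h(1.75) ≈ 3.04138, h(3.25) ≈ 3.70810, h(5.5) ≈ 4.52769.
Sum = Σ Δs_i · h(s_i).
Sum ≈ 17.96612.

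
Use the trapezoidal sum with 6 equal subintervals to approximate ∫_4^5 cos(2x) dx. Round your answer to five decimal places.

Δx = (5 − 4)/6 = 1/6.
f(4) ≈ -0.14550, f(25/6) ≈ -0.46120, f(13/3) ≈ -0.72614, f(4.5) ≈ -0.91113, f(14/3) ≈ -0.99582, f(29/6) ≈ -0.97089, f(5) ≈ -0.83907.
T_6 = (Δx/2)·[f(x_0) + 2f(x_1) + ... + 2f(x_{5}) + f(x_6)].
Sum ≈ -0.75958.

-0.75958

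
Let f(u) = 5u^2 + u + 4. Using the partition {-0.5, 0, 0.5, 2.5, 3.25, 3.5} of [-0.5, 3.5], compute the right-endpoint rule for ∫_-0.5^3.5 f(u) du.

142.609375

Subinterval widths: 0.5, 0.5, 2, 0.75, 0.25.
Right endpoints: 0, 0.5, 2.5, 3.25, 3.5.
f(0) = 4, f(0.5) = 5.75, f(2.5) = 37.75, f(3.25) = 60.0625, f(3.5) = 68.75.
Sum = Σ Δu_i · f(u_i).
Sum = 142.609375.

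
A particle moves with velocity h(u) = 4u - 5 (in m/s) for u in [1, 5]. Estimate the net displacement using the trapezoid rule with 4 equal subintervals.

28

Δu = (5 − 1)/4 = 1.
h(1) = -1, h(2) = 3, h(3) = 7, h(4) = 11, h(5) = 15.
T_4 = (Δu/2)·[h(u_0) + 2h(u_1) + 2h(u_2) + 2h(u_3) + h(u_4)].
Sum = 28.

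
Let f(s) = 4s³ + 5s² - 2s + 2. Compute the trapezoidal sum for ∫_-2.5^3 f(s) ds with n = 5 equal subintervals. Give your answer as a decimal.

130.1025

Δs = (3 − (-2.5))/5 = 1.1.
f(-2.5) = -24.25, f(-1.4) = 3.624, f(-0.3) = 2.942, f(0.8) = 5.648, f(1.9) = 43.686, f(3) = 149.
T_5 = (Δs/2)·[f(s_0) + 2f(s_1) + ... + 2f(s_{4}) + f(s_5)].
Sum = 130.1025.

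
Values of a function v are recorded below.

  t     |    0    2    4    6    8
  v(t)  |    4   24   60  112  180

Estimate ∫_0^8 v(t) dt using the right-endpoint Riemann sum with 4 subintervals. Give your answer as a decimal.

Δt = 2.
Sum = 2·[24 + 60 + 112 + 180] = 752.

752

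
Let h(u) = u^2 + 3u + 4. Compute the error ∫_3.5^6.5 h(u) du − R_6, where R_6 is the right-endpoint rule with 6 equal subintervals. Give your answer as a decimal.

-9.875

Exact integral: ∫_3.5^6.5 h(u) du = 134.25.
R_6 = 144.125.
Error = 134.25 − 144.125 = -9.875.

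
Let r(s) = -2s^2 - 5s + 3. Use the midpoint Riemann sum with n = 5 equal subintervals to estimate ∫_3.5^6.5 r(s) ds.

Δs = (6.5 − 3.5)/5 = 0.6.
Midpoints: 3.8, 4.4, 5, 5.6, 6.2.
r(3.8) = -44.88, r(4.4) = -57.72, r(5) = -72, r(5.6) = -87.72, r(6.2) = -104.88.
Sum = Δs · [r(3.8) + r(4.4) + r(5) + r(5.6) + r(6.2)].
Sum = -220.32.

-220.32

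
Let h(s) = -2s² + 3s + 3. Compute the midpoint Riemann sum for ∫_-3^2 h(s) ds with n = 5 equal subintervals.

-15

Δs = (2 − (-3))/5 = 1.
Midpoints: -2.5, -1.5, -0.5, 0.5, 1.5.
h(-2.5) = -17, h(-1.5) = -6, h(-0.5) = 1, h(0.5) = 4, h(1.5) = 3.
Sum = Δs · [h(-2.5) + h(-1.5) + h(-0.5) + h(0.5) + h(1.5)].
Sum = -15.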